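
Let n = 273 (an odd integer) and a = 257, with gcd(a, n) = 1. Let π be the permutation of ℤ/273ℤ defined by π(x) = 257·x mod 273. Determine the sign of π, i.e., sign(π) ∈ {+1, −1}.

+1

Start at x=257: 257 → 256 → 272 → 16 → 17 → 1 → 257 (one orbit).
π_257 has 47 disjoint cycles with lengths [6, 6, 6, 6, 6, 6, 6, 6, 6, 6, 6, 6, 6, 6, 6, 6, 6, 6, 6, 6, 6, 6, 6, 6, 6, 6, 6, 6, 6, 6, 6, 6, 6, 6, 6, 6, 6, 6, 6, 6, 6, 6, 6, 6, 6, 2, 1] on {0,…,272}.
Σ(ℓ_i−1) = 273−47 = 226; sign = (−1)^226 = +1.
Via Zolotarev, sign(π_{257}) = (257|273) = +1.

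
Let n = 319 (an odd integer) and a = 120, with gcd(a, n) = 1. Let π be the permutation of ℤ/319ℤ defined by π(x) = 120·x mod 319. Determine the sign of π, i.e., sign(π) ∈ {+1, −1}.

Trace 78: π^k(78) = [78, 109, 1, 120, 45, 296, 111] for k=0..6.
Decompose π into cycles: lengths [14, 14, 14, 14, 14, 14, 14, 14, 14, 14, 14, 14, 14, 14, 14, 14, 14, 14, 14, 14, 14, 14, 2, 2, 2, 2, 2, 1] (28 cycles, including the fixed point 0).
With 28 cycles on 319 points, sign = (−1)^{319−28} = -1.
(120|319)_J = -1 (Zolotarev's lemma cross-check).

-1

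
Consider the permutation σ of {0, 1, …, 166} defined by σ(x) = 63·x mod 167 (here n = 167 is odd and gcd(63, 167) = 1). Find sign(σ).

+1

Start at x=107: 107 → 61 → 2 → 126 → 89 → 96 → 36 → … (one orbit).
Decompose π into cycles: lengths [83, 83, 1] (3 cycles, including the fixed point 0).
167 − 3 = 164 transpositions; sign(π) = (−1)^164 = +1.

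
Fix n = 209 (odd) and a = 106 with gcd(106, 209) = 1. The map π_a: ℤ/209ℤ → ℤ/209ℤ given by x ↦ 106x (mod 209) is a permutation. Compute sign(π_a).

Orbit of 159 under x↦106x: [159, 134, 201, 197, 191, 182, 64]… (length divides ord_209(106)).
14 cycles of lengths [30, 30, 30, 30, 30, 30, 10, 3, 3, 3, 3, 3, 3, 1].
Σ(ℓ_i−1) = 209−14 = 195; sign = (−1)^195 = -1.
The Jacobi symbol (106|209) = -1 (Zolotarev) agrees.

-1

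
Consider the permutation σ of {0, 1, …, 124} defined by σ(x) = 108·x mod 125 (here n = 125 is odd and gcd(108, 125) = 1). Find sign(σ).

Orbit of 57 under x↦108x: [57, 31, 98, 84, 72, 26, 58]… (length divides ord_125(108)).
The orbit structure of x ↦ 108x mod 125: 4 orbits of sizes [100, 20, 4, 1].
sign(π) = (−1)^{n − #cycles} = (−1)^{125−4} = (−1)^121 = -1.

-1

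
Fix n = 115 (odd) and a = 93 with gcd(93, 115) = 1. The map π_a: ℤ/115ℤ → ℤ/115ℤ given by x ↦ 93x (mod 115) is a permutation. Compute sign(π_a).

-1

Trace 47: π^k(47) = [47, 1, 93, 24] for k=0..3.
46 cycles of lengths [4, 4, 4, 4, 4, 4, 4, 4, 4, 4, 4, 4, 4, 4, 4, 4, 4, 4, 4, 4, 4, 4, 4, 1, 1, 1, 1, 1, 1, 1, 1, 1, 1, 1, 1, 1, 1, 1, 1, 1, 1, 1, 1, 1, 1, 1].
n − c = 115 − 46 = 69; sign = (−1)^69 = -1.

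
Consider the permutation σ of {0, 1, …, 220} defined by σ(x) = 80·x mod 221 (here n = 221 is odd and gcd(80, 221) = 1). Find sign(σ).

+1

Trace 54: π^k(54) = [54, 121, 177, 16, 175, 77, 193] for k=0..6.
7 cycles of lengths [48, 48, 48, 48, 16, 12, 1].
7 cycles on 221: each ℓ→(−1)^(ℓ−1), product (−1)^214 = +1.
The Jacobi symbol (80|221) = +1 (Zolotarev) agrees.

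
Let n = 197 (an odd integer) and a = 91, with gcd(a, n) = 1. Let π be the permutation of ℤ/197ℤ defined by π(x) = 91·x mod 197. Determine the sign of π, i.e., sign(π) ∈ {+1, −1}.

Trace 172: π^k(172) = [172, 89, 22, 32, 154, 27, 93] for k=0..6.
The orbit structure of x ↦ 91x mod 197: 2 orbits of sizes [196, 1].
n − c = 197 − 2 = 195; sign = (−1)^195 = -1.

-1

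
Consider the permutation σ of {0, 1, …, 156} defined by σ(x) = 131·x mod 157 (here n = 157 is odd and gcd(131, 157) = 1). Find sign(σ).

Trace 93: π^k(93) = [93, 94, 68, 116, 124, 73, 143] for k=0..6.
Cycle lengths of π_131 on ℤ/157ℤ: [156, 1]; 2 cycles in total.
sign(π) = (−1)^{n − #cycles} = (−1)^{157−2} = (−1)^155 = -1.
The Jacobi symbol (131|157) = -1 (Zolotarev) agrees.

-1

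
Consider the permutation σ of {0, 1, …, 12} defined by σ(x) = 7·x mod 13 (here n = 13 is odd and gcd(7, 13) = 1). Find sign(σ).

Orbit of 2 under x↦7x: [2, 1, 7, 10, 5, 9, 11]… (length divides ord_13(7)).
The orbit structure of x ↦ 7x mod 13: 2 orbits of sizes [12, 1].
2 cycles on 13: each ℓ→(−1)^(ℓ−1), product (−1)^11 = -1.
Via Zolotarev, sign(π_{7}) = (7|13) = -1.

-1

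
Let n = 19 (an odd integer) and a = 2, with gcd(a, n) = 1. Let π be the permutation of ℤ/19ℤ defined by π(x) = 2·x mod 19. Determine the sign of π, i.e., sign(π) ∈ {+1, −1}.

-1

Start at x=7: 7 → 14 → 9 → 18 → 17 → 15 → 11 → … (one orbit).
Decompose π into cycles: lengths [18, 1] (2 cycles, including the fixed point 0).
With 2 cycles on 19 points, sign = (−1)^{19−2} = -1.
Check: (2/19) = -1 by Zolotarev.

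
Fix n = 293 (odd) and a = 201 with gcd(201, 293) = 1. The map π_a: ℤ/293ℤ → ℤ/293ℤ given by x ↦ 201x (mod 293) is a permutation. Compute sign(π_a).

Trace 186: π^k(186) = [186, 175, 15, 85, 91, 125, 220] for k=0..6.
π_201 has 2 disjoint cycles with lengths [292, 1] on {0,…,292}.
Σ(ℓ_i−1) = 293−2 = 291; sign = (−1)^291 = -1.

-1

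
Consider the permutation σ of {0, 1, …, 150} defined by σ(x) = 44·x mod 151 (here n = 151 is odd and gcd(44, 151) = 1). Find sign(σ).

Start at x=91: 91 → 78 → 110 → 8 → 50 → 86 → 9 → … (one orbit).
7 cycles of lengths [25, 25, 25, 25, 25, 25, 1].
7 cycles on 151: each ℓ→(−1)^(ℓ−1), product (−1)^144 = +1.
Zolotarev: (44|151) = +1, matching the cycle-count sign.

+1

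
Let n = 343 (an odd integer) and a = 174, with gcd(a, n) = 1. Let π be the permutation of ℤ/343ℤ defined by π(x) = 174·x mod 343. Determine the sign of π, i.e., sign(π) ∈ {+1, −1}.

-1

Trace 258: π^k(258) = [258, 302, 69, 1, 174, 92, 230] for k=0..6.
Decompose π into cycles: lengths [98, 98, 98, 14, 14, 14, 2, 2, 2, 1] (10 cycles, including the fixed point 0).
Σ(ℓ_i−1) = 343−10 = 333; sign = (−1)^333 = -1.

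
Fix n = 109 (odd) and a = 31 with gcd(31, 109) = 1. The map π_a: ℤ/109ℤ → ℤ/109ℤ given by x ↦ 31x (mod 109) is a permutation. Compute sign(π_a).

Orbit of 80 under x↦31x: [80, 82, 35, 104, 63, 100, 48]… (length divides ord_109(31)).
Cycle lengths of π_31 on ℤ/109ℤ: [54, 54, 1]; 3 cycles in total.
n − c = 109 − 3 = 106; sign = (−1)^106 = +1.
Check: (31/109) = +1 by Zolotarev.

+1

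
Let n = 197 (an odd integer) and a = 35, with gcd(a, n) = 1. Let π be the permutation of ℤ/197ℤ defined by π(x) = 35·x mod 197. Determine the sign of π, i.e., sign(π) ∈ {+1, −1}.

-1

Start at x=156: 156 → 141 → 10 → 153 → 36 → 78 → 169 → … (one orbit).
Cycle type of π: 196 + 1; total 2 cycles.
Σ(ℓ_i−1) = 197−2 = 195; sign = (−1)^195 = -1.
(35|197)_J = -1 (Zolotarev's lemma cross-check).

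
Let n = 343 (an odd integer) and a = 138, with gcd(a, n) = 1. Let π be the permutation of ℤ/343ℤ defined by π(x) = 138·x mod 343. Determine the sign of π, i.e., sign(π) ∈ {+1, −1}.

-1

Trace 283: π^k(283) = [283, 295, 236, 326, 55, 44, 241] for k=0..6.
4 cycles of lengths [294, 42, 6, 1].
Σ(ℓ_i−1) = 343−4 = 339; sign = (−1)^339 = -1.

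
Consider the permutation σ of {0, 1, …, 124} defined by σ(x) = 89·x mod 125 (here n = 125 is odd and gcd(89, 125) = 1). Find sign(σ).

Orbit of 124 under x↦89x: [124, 36, 79, 31, 9, 51, 39]… (length divides ord_125(89)).
The orbit structure of x ↦ 89x mod 125: 7 orbits of sizes [50, 50, 10, 10, 2, 2, 1].
Σ(ℓ_i−1) = 125−7 = 118; sign = (−1)^118 = +1.

+1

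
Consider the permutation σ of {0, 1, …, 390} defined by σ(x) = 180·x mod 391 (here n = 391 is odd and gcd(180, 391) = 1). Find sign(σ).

+1

Start at x=176: 176 → 9 → 56 → 305 → 160 → 257 → 122 → … (one orbit).
The orbit structure of x ↦ 180x mod 391: 5 orbits of sizes [176, 176, 22, 16, 1].
With 5 cycles on 391 points, sign = (−1)^{391−5} = +1.
(180|391)_J = +1 (Zolotarev's lemma cross-check).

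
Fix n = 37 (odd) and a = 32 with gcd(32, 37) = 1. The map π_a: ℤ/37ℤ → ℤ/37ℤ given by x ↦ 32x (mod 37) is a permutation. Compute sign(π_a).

-1

Start at x=10: 10 → 24 → 28 → 8 → 34 → 15 → 36 → … (one orbit).
Cycle type of π: 36 + 1; total 2 cycles.
37 − 2 = 35 transpositions; sign(π) = (−1)^35 = -1.
Zolotarev: (32|37) = -1, matching the cycle-count sign.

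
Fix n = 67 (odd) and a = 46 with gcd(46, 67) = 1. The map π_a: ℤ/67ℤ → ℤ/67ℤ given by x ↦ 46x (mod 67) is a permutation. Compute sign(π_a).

-1

Start at x=12: 12 → 16 → 66 → 21 → 28 → 15 → 20 → … (one orbit).
2 cycles of lengths [66, 1].
n − c = 67 − 2 = 65; sign = (−1)^65 = -1.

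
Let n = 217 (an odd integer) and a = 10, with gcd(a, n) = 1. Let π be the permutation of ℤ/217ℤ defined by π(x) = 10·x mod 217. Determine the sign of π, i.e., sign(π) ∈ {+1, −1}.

Orbit of 18 under x↦10x: [18, 180, 64, 206, 107, 202, 67]… (length divides ord_217(10)).
Cycle lengths of π_10 on ℤ/217ℤ: [30, 30, 30, 30, 30, 30, 15, 15, 6, 1]; 10 cycles in total.
10 cycles on 217: each ℓ→(−1)^(ℓ−1), product (−1)^207 = -1.

-1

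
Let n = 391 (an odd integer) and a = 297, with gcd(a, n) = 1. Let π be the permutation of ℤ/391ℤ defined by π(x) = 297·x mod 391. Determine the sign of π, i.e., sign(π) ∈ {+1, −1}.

-1

Orbit of 42 under x↦297x: [42, 353, 53, 101, 281, 174, 66]… (length divides ord_391(297)).
Cycle lengths of π_297 on ℤ/391ℤ: [88, 88, 88, 88, 22, 8, 8, 1]; 8 cycles in total.
391 − 8 = 383 transpositions; sign(π) = (−1)^383 = -1.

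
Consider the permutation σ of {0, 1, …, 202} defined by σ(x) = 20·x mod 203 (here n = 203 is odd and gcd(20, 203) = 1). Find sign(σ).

Trace 146: π^k(146) = [146, 78, 139, 141, 181, 169, 132] for k=0..6.
Decompose π into cycles: lengths [14, 14, 14, 14, 14, 14, 14, 14, 14, 14, 14, 14, 7, 7, 7, 7, 2, 2, 2, 1] (20 cycles, including the fixed point 0).
n − c = 203 − 20 = 183; sign = (−1)^183 = -1.
The Jacobi symbol (20|203) = -1 (Zolotarev) agrees.

-1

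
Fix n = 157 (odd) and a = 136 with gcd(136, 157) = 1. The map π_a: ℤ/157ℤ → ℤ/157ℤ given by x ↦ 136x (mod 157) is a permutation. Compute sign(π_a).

-1

Orbit of 119 under x↦136x: [119, 13, 41, 81, 26, 82, 5]… (length divides ord_157(136)).
π_136 has 2 disjoint cycles with lengths [156, 1] on {0,…,156}.
With 2 cycles on 157 points, sign = (−1)^{157−2} = -1.
The Jacobi symbol (136|157) = -1 (Zolotarev) agrees.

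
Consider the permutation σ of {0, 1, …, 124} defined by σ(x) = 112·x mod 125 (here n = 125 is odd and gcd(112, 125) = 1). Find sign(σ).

-1

Start at x=54: 54 → 48 → 1 → 112 → 44 → 53 → 61 → … (one orbit).
π_112 has 4 disjoint cycles with lengths [100, 20, 4, 1] on {0,…,124}.
Σ(ℓ_i−1) = 125−4 = 121; sign = (−1)^121 = -1.
Check: (112/125) = -1 by Zolotarev.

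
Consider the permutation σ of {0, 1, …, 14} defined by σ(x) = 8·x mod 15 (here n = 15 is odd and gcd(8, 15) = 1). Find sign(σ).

+1

Start at x=4: 4 → 2 → 1 → 8 → 4 (one orbit).
Cycle type of π: 4×3 + 2 + 1; total 5 cycles.
5 cycles on 15: each ℓ→(−1)^(ℓ−1), product (−1)^10 = +1.
Via Zolotarev, sign(π_{8}) = (8|15) = +1.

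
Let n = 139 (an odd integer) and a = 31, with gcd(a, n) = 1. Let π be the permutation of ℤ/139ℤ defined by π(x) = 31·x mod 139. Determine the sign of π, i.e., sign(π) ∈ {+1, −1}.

+1

Trace 100: π^k(100) = [100, 42, 51, 52, 83, 71, 116] for k=0..6.
π_31 has 3 disjoint cycles with lengths [69, 69, 1] on {0,…,138}.
sign(π) = (−1)^{n − #cycles} = (−1)^{139−3} = (−1)^136 = +1.
Via Zolotarev, sign(π_{31}) = (31|139) = +1.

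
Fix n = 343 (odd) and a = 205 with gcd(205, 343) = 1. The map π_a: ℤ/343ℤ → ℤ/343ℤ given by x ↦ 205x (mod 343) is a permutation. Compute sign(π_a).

Start at x=193: 193 → 120 → 247 → 214 → 309 → 233 → 88 → … (one orbit).
Cycle type of π: 147×2 + 21×2 + 3×2 + 1; total 7 cycles.
With 7 cycles on 343 points, sign = (−1)^{343−7} = +1.

+1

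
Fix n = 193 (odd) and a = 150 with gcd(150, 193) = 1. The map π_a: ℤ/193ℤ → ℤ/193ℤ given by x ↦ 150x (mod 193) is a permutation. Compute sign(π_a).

Orbit of 150 under x↦150x: [150, 112, 9, 192, 43, 81, 184]… (length divides ord_193(150)).
Decompose π into cycles: lengths [8, 8, 8, 8, 8, 8, 8, 8, 8, 8, 8, 8, 8, 8, 8, 8, 8, 8, 8, 8, 8, 8, 8, 8, 1] (25 cycles, including the fixed point 0).
25 cycles on 193: each ℓ→(−1)^(ℓ−1), product (−1)^168 = +1.

+1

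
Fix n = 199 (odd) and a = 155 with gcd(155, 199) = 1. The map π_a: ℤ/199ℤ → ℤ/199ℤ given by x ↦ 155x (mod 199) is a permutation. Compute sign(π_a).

Start at x=7: 7 → 90 → 20 → 115 → 114 → 158 → 13 → … (one orbit).
Decompose π into cycles: lengths [99, 99, 1] (3 cycles, including the fixed point 0).
199 − 3 = 196 transpositions; sign(π) = (−1)^196 = +1.

+1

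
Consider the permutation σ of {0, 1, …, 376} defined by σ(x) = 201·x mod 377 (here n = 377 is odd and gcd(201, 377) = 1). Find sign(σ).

Trace 213: π^k(213) = [213, 212, 11, 326, 305, 231, 60] for k=0..6.
The orbit structure of x ↦ 201x mod 377: 7 orbits of sizes [84, 84, 84, 84, 28, 12, 1].
Σ(ℓ_i−1) = 377−7 = 370; sign = (−1)^370 = +1.

+1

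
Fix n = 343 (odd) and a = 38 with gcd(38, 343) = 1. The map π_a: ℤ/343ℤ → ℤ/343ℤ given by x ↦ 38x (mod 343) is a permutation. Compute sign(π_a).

Trace 164: π^k(164) = [164, 58, 146, 60, 222, 204, 206] for k=0..6.
Decompose π into cycles: lengths [294, 42, 6, 1] (4 cycles, including the fixed point 0).
Σ(ℓ_i−1) = 343−4 = 339; sign = (−1)^339 = -1.
The Jacobi symbol (38|343) = -1 (Zolotarev) agrees.

-1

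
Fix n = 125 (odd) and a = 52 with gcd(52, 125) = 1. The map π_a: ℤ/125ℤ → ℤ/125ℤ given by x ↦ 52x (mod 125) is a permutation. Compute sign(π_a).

Start at x=67: 67 → 109 → 43 → 111 → 22 → 19 → 113 → … (one orbit).
Decompose π into cycles: lengths [100, 20, 4, 1] (4 cycles, including the fixed point 0).
With 4 cycles on 125 points, sign = (−1)^{125−4} = -1.

-1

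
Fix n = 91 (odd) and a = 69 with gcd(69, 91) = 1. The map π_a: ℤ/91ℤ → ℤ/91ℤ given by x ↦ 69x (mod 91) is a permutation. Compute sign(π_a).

Start at x=29: 29 → 90 → 22 → 62 → 1 → 69 → 29 (one orbit).
The orbit structure of x ↦ 69x mod 91: 18 orbits of sizes [6, 6, 6, 6, 6, 6, 6, 6, 6, 6, 6, 6, 6, 6, 2, 2, 2, 1].
91 − 18 = 73 transpositions; sign(π) = (−1)^73 = -1.

-1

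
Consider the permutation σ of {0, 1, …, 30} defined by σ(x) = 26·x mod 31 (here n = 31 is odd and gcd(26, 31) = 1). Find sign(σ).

-1

Start at x=1: 1 → 26 → 25 → 30 → 5 → 6 → 1 (one orbit).
The orbit structure of x ↦ 26x mod 31: 6 orbits of sizes [6, 6, 6, 6, 6, 1].
n − c = 31 − 6 = 25; sign = (−1)^25 = -1.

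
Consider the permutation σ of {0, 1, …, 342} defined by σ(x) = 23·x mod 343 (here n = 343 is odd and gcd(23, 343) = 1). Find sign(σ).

Start at x=51: 51 → 144 → 225 → 30 → 4 → 92 → 58 → … (one orbit).
7 cycles of lengths [147, 147, 21, 21, 3, 3, 1].
n − c = 343 − 7 = 336; sign = (−1)^336 = +1.
(23|343)_J = +1 (Zolotarev's lemma cross-check).

+1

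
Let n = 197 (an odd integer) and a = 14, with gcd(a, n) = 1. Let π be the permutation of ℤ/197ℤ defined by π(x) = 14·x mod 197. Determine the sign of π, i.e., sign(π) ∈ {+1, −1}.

Orbit of 1 under x↦14x: [1, 14, 196, 183]… (length divides ord_197(14)).
π_14 has 50 disjoint cycles with lengths [4, 4, 4, 4, 4, 4, 4, 4, 4, 4, 4, 4, 4, 4, 4, 4, 4, 4, 4, 4, 4, 4, 4, 4, 4, 4, 4, 4, 4, 4, 4, 4, 4, 4, 4, 4, 4, 4, 4, 4, 4, 4, 4, 4, 4, 4, 4, 4, 4, 1] on {0,…,196}.
With 50 cycles on 197 points, sign = (−1)^{197−50} = -1.
Zolotarev: (14|197) = -1, matching the cycle-count sign.

-1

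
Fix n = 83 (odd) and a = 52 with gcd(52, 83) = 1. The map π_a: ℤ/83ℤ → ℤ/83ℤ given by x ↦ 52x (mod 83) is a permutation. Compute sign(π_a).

-1

Orbit of 46 under x↦52x: [46, 68, 50, 27, 76, 51, 79]… (length divides ord_83(52)).
Cycle type of π: 82 + 1; total 2 cycles.
Σ(ℓ_i−1) = 83−2 = 81; sign = (−1)^81 = -1.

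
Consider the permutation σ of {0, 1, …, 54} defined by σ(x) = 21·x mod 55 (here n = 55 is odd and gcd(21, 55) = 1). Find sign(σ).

Orbit of 1 under x↦21x: [1, 21]… (length divides ord_55(21)).
Cycle type of π: 2×25 + 1×5; total 30 cycles.
30 cycles on 55: each ℓ→(−1)^(ℓ−1), product (−1)^25 = -1.

-1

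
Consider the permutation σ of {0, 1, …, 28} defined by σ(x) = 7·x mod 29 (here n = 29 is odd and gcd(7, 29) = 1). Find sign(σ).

+1

Start at x=23: 23 → 16 → 25 → 1 → 7 → 20 → 24 → 23 (one orbit).
π_7 has 5 disjoint cycles with lengths [7, 7, 7, 7, 1] on {0,…,28}.
29 − 5 = 24 transpositions; sign(π) = (−1)^24 = +1.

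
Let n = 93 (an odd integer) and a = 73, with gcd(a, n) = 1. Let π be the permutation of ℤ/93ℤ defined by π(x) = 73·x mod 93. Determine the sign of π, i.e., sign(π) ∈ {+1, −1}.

Trace 46: π^k(46) = [46, 10, 79, 1, 73, 28, 91] for k=0..6.
6 cycles of lengths [30, 30, 30, 1, 1, 1].
sign(π) = (−1)^{n − #cycles} = (−1)^{93−6} = (−1)^87 = -1.
The Jacobi symbol (73|93) = -1 (Zolotarev) agrees.

-1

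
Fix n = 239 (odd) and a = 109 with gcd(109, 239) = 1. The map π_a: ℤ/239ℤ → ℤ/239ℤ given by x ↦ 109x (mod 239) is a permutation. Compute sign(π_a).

+1

Trace 30: π^k(30) = [30, 163, 81, 225, 147, 10, 134] for k=0..6.
The orbit structure of x ↦ 109x mod 239: 3 orbits of sizes [119, 119, 1].
239 − 3 = 236 transpositions; sign(π) = (−1)^236 = +1.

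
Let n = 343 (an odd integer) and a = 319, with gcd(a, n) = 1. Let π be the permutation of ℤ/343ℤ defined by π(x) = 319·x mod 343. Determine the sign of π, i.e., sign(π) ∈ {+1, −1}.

+1

Orbit of 22 under x↦319x: [22, 158, 324, 113, 32, 261, 253]… (length divides ord_343(319)).
7 cycles of lengths [147, 147, 21, 21, 3, 3, 1].
sign(π) = (−1)^{n − #cycles} = (−1)^{343−7} = (−1)^336 = +1.
Check: (319/343) = +1 by Zolotarev.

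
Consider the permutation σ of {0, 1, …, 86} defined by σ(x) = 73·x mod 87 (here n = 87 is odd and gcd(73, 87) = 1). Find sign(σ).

-1

Orbit of 67 under x↦73x: [67, 19, 82, 70, 64, 61, 16]… (length divides ord_87(73)).
6 cycles of lengths [28, 28, 28, 1, 1, 1].
sign(π) = (−1)^{n − #cycles} = (−1)^{87−6} = (−1)^81 = -1.
Zolotarev: (73|87) = -1, matching the cycle-count sign.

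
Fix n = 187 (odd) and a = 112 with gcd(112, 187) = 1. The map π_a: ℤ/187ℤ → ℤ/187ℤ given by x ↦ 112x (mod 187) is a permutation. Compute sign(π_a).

+1

Trace 74: π^k(74) = [74, 60, 175, 152, 7, 36, 105] for k=0..6.
π_112 has 5 disjoint cycles with lengths [80, 80, 16, 10, 1] on {0,…,186}.
With 5 cycles on 187 points, sign = (−1)^{187−5} = +1.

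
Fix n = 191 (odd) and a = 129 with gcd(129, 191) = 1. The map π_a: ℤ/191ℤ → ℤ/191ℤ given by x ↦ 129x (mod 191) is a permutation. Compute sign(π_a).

Orbit of 134 under x↦129x: [134, 96, 160, 12, 20, 97, 98]… (length divides ord_191(129)).
The orbit structure of x ↦ 129x mod 191: 3 orbits of sizes [95, 95, 1].
Σ(ℓ_i−1) = 191−3 = 188; sign = (−1)^188 = +1.

+1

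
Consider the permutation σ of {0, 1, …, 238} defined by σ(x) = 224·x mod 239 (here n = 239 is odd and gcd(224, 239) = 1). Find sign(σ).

Start at x=192: 192 → 227 → 180 → 168 → 109 → 38 → 147 → … (one orbit).
The orbit structure of x ↦ 224x mod 239: 2 orbits of sizes [238, 1].
With 2 cycles on 239 points, sign = (−1)^{239−2} = -1.

-1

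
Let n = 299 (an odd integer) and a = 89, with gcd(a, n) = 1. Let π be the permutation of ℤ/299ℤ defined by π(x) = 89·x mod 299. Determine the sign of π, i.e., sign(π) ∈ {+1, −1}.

Trace 11: π^k(11) = [11, 82, 122, 94, 293, 64, 15] for k=0..6.
Cycle type of π: 132×2 + 22 + 12 + 1; total 5 cycles.
sign(π) = (−1)^{n − #cycles} = (−1)^{299−5} = (−1)^294 = +1.
Check: (89/299) = +1 by Zolotarev.

+1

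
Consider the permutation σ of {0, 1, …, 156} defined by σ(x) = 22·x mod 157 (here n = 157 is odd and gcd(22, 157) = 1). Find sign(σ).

-1

Orbit of 1 under x↦22x: [1, 22, 13, 129, 12, 107, 156]… (length divides ord_157(22)).
Cycle lengths of π_22 on ℤ/157ℤ: [12, 12, 12, 12, 12, 12, 12, 12, 12, 12, 12, 12, 12, 1]; 14 cycles in total.
157 − 14 = 143 transpositions; sign(π) = (−1)^143 = -1.
Via Zolotarev, sign(π_{22}) = (22|157) = -1.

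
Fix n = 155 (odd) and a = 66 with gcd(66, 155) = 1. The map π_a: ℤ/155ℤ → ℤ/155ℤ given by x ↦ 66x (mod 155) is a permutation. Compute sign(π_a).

+1

Orbit of 16 under x↦66x: [16, 126, 101, 1, 66]… (length divides ord_155(66)).
Cycle type of π: 5×30 + 1×5; total 35 cycles.
35 cycles on 155: each ℓ→(−1)^(ℓ−1), product (−1)^120 = +1.
Zolotarev: (66|155) = +1, matching the cycle-count sign.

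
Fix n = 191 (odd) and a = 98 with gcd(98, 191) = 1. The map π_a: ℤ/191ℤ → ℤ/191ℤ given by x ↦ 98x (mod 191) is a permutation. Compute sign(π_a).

+1

Orbit of 23 under x↦98x: [23, 153, 96, 49, 27, 163, 121]… (length divides ord_191(98)).
3 cycles of lengths [95, 95, 1].
With 3 cycles on 191 points, sign = (−1)^{191−3} = +1.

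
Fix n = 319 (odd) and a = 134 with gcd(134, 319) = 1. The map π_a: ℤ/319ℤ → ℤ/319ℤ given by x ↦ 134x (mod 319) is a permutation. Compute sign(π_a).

+1

Start at x=257: 257 → 305 → 38 → 307 → 306 → 172 → 80 → … (one orbit).
The orbit structure of x ↦ 134x mod 319: 5 orbits of sizes [140, 140, 28, 10, 1].
With 5 cycles on 319 points, sign = (−1)^{319−5} = +1.
Check: (134/319) = +1 by Zolotarev.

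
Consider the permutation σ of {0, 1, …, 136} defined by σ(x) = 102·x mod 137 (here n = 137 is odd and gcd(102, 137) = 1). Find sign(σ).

-1

Orbit of 110 under x↦102x: [110, 123, 79, 112, 53, 63, 124]… (length divides ord_137(102)).
π_102 has 2 disjoint cycles with lengths [136, 1] on {0,…,136}.
With 2 cycles on 137 points, sign = (−1)^{137−2} = -1.
Check: (102/137) = -1 by Zolotarev.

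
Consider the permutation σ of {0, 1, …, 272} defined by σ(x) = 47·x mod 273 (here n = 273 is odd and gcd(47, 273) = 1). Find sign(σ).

Trace 47: π^k(47) = [47, 25, 83, 79, 164, 64, 5] for k=0..6.
The orbit structure of x ↦ 47x mod 273: 32 orbits of sizes [12, 12, 12, 12, 12, 12, 12, 12, 12, 12, 12, 12, 12, 12, 12, 12, 12, 12, 6, 6, 6, 4, 4, 4, 4, 4, 4, 4, 4, 4, 2, 1].
n − c = 273 − 32 = 241; sign = (−1)^241 = -1.
Zolotarev: (47|273) = -1, matching the cycle-count sign.

-1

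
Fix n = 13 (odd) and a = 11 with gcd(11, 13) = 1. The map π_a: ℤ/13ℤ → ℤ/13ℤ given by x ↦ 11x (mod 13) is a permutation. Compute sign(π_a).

-1

Trace 1: π^k(1) = [1, 11, 4, 5, 3, 7, 12] for k=0..6.
Decompose π into cycles: lengths [12, 1] (2 cycles, including the fixed point 0).
2 cycles on 13: each ℓ→(−1)^(ℓ−1), product (−1)^11 = -1.
The Jacobi symbol (11|13) = -1 (Zolotarev) agrees.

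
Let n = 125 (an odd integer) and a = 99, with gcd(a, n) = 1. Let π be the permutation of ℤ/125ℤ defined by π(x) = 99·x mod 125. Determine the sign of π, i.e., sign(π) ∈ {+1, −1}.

Start at x=51: 51 → 49 → 101 → 124 → 26 → 74 → 76 → … (one orbit).
π_99 has 23 disjoint cycles with lengths [10, 10, 10, 10, 10, 10, 10, 10, 10, 10, 2, 2, 2, 2, 2, 2, 2, 2, 2, 2, 2, 2, 1] on {0,…,124}.
Σ(ℓ_i−1) = 125−23 = 102; sign = (−1)^102 = +1.

+1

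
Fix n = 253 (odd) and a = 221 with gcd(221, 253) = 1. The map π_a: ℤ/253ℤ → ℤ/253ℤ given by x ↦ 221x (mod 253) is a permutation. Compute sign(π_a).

-1

Start at x=122: 122 → 144 → 199 → 210 → 111 → 243 → 67 → … (one orbit).
22 cycles of lengths [22, 22, 22, 22, 22, 22, 22, 22, 22, 22, 22, 1, 1, 1, 1, 1, 1, 1, 1, 1, 1, 1].
With 22 cycles on 253 points, sign = (−1)^{253−22} = -1.
(221|253)_J = -1 (Zolotarev's lemma cross-check).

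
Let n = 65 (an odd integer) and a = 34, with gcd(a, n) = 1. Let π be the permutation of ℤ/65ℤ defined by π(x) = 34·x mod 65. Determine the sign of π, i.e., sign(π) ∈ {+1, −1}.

Orbit of 51 under x↦34x: [51, 44, 1, 34]… (length divides ord_65(34)).
Decompose π into cycles: lengths [4, 4, 4, 4, 4, 4, 4, 4, 4, 4, 4, 4, 4, 4, 4, 2, 2, 1] (18 cycles, including the fixed point 0).
sign(π) = (−1)^{n − #cycles} = (−1)^{65−18} = (−1)^47 = -1.

-1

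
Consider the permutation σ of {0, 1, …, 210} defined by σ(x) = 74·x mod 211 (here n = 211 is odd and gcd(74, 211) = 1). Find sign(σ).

Trace 188: π^k(188) = [188, 197, 19, 140, 21, 77, 1] for k=0..6.
The orbit structure of x ↦ 74x mod 211: 8 orbits of sizes [30, 30, 30, 30, 30, 30, 30, 1].
n − c = 211 − 8 = 203; sign = (−1)^203 = -1.
Check: (74/211) = -1 by Zolotarev.

-1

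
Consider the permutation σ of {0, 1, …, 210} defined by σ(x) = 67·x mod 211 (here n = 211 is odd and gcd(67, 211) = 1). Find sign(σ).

Trace 199: π^k(199) = [199, 40, 148, 210, 144, 153, 123] for k=0..6.
16 cycles of lengths [14, 14, 14, 14, 14, 14, 14, 14, 14, 14, 14, 14, 14, 14, 14, 1].
16 cycles on 211: each ℓ→(−1)^(ℓ−1), product (−1)^195 = -1.

-1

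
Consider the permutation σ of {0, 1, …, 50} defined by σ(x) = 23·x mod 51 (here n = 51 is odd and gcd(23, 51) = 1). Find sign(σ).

+1

Orbit of 19 under x↦23x: [19, 29, 4, 41, 25, 14, 16]… (length divides ord_51(23)).
Cycle type of π: 16×3 + 2 + 1; total 5 cycles.
51 − 5 = 46 transpositions; sign(π) = (−1)^46 = +1.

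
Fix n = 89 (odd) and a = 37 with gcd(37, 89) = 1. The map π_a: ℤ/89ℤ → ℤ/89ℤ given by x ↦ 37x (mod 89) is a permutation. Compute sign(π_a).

-1

Start at x=34: 34 → 12 → 88 → 52 → 55 → 77 → 1 → … (one orbit).
The orbit structure of x ↦ 37x mod 89: 12 orbits of sizes [8, 8, 8, 8, 8, 8, 8, 8, 8, 8, 8, 1].
n − c = 89 − 12 = 77; sign = (−1)^77 = -1.
(37|89)_J = -1 (Zolotarev's lemma cross-check).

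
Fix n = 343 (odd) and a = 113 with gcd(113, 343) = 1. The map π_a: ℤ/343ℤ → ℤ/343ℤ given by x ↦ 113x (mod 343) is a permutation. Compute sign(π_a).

+1

Trace 36: π^k(36) = [36, 295, 64, 29, 190, 204, 71] for k=0..6.
Cycle type of π: 49×6 + 7×6 + 1×7; total 19 cycles.
Σ(ℓ_i−1) = 343−19 = 324; sign = (−1)^324 = +1.
(113|343)_J = +1 (Zolotarev's lemma cross-check).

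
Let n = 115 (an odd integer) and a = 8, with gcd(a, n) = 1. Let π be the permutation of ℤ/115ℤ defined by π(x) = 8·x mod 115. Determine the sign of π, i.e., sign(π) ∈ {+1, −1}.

-1

Trace 13: π^k(13) = [13, 104, 27, 101, 3, 24, 77] for k=0..6.
Cycle lengths of π_8 on ℤ/115ℤ: [44, 44, 11, 11, 4, 1]; 6 cycles in total.
Σ(ℓ_i−1) = 115−6 = 109; sign = (−1)^109 = -1.
Via Zolotarev, sign(π_{8}) = (8|115) = -1.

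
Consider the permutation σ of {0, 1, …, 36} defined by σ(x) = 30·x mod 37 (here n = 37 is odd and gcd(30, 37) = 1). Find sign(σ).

+1

Start at x=3: 3 → 16 → 36 → 7 → 25 → 10 → 4 → … (one orbit).
Cycle type of π: 18×2 + 1; total 3 cycles.
3 cycles on 37: each ℓ→(−1)^(ℓ−1), product (−1)^34 = +1.
The Jacobi symbol (30|37) = +1 (Zolotarev) agrees.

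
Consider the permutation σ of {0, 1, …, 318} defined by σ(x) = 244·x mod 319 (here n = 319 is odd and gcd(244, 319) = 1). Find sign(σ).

Start at x=307: 307 → 262 → 128 → 289 → 17 → 1 → 244 → … (one orbit).
23 cycles of lengths [20, 20, 20, 20, 20, 20, 20, 20, 20, 20, 20, 20, 20, 20, 10, 4, 4, 4, 4, 4, 4, 4, 1].
n − c = 319 − 23 = 296; sign = (−1)^296 = +1.

+1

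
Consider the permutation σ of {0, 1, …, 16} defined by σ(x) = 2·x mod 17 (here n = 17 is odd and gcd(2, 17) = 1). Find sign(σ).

+1

Start at x=16: 16 → 15 → 13 → 9 → 1 → 2 → 4 → … (one orbit).
3 cycles of lengths [8, 8, 1].
sign(π) = (−1)^{n − #cycles} = (−1)^{17−3} = (−1)^14 = +1.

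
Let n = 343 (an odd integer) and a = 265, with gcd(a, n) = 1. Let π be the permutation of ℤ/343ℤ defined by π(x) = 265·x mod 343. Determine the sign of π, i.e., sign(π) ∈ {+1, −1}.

Trace 223: π^k(223) = [223, 99, 167, 8, 62, 309, 251] for k=0..6.
Decompose π into cycles: lengths [98, 98, 98, 14, 14, 14, 2, 2, 2, 1] (10 cycles, including the fixed point 0).
Σ(ℓ_i−1) = 343−10 = 333; sign = (−1)^333 = -1.
Via Zolotarev, sign(π_{265}) = (265|343) = -1.

-1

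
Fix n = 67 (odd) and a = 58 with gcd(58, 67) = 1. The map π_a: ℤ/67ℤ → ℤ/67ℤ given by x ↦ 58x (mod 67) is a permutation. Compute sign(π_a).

Start at x=1: 1 → 58 → 14 → 8 → 62 → 45 → 64 → … (one orbit).
Cycle type of π: 22×3 + 1; total 4 cycles.
sign(π) = (−1)^{n − #cycles} = (−1)^{67−4} = (−1)^63 = -1.
Via Zolotarev, sign(π_{58}) = (58|67) = -1.

-1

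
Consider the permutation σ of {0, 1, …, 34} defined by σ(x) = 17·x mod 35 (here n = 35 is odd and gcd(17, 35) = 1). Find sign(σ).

Trace 1: π^k(1) = [1, 17, 9, 13, 11, 12, 29] for k=0..6.
Cycle type of π: 12×2 + 6 + 4 + 1; total 5 cycles.
Σ(ℓ_i−1) = 35−5 = 30; sign = (−1)^30 = +1.

+1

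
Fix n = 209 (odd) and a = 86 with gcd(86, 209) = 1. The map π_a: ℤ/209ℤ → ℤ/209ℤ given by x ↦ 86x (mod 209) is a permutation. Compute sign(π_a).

Trace 15: π^k(15) = [15, 36, 170, 199, 185, 26, 146] for k=0..6.
6 cycles of lengths [90, 90, 18, 5, 5, 1].
6 cycles on 209: each ℓ→(−1)^(ℓ−1), product (−1)^203 = -1.

-1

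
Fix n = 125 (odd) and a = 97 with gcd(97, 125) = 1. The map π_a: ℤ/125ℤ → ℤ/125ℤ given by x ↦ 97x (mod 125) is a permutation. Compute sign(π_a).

-1

Start at x=104: 104 → 88 → 36 → 117 → 99 → 103 → 116 → … (one orbit).
4 cycles of lengths [100, 20, 4, 1].
n − c = 125 − 4 = 121; sign = (−1)^121 = -1.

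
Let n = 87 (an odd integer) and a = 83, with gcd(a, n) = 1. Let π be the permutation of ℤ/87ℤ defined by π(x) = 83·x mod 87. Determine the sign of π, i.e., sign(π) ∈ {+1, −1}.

Start at x=65: 65 → 1 → 83 → 16 → 23 → 82 → 20 → … (one orbit).
The orbit structure of x ↦ 83x mod 87: 10 orbits of sizes [14, 14, 14, 14, 7, 7, 7, 7, 2, 1].
87 − 10 = 77 transpositions; sign(π) = (−1)^77 = -1.
(83|87)_J = -1 (Zolotarev's lemma cross-check).

-1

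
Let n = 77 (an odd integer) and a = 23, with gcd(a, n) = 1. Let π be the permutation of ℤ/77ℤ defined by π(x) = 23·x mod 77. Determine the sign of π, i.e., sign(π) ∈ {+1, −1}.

+1

Orbit of 1 under x↦23x: [1, 23, 67]… (length divides ord_77(23)).
Decompose π into cycles: lengths [3, 3, 3, 3, 3, 3, 3, 3, 3, 3, 3, 3, 3, 3, 3, 3, 3, 3, 3, 3, 3, 3, 1, 1, 1, 1, 1, 1, 1, 1, 1, 1, 1] (33 cycles, including the fixed point 0).
n − c = 77 − 33 = 44; sign = (−1)^44 = +1.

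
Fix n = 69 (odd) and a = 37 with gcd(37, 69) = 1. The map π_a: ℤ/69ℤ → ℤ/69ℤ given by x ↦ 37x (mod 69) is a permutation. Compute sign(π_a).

Trace 55: π^k(55) = [55, 34, 16, 40, 31, 43, 4] for k=0..6.
Cycle type of π: 22×3 + 1×3; total 6 cycles.
With 6 cycles on 69 points, sign = (−1)^{69−6} = -1.

-1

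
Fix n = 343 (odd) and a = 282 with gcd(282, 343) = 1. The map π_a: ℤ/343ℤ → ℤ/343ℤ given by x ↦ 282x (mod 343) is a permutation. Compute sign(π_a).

Orbit of 260 under x↦282x: [260, 261, 200, 148, 233, 193, 232]… (length divides ord_343(282)).
7 cycles of lengths [147, 147, 21, 21, 3, 3, 1].
With 7 cycles on 343 points, sign = (−1)^{343−7} = +1.
The Jacobi symbol (282|343) = +1 (Zolotarev) agrees.

+1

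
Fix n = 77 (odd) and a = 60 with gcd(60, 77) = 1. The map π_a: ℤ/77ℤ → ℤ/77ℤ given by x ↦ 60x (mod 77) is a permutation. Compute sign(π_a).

+1

Orbit of 64 under x↦60x: [64, 67, 16, 36, 4, 9, 1]… (length divides ord_77(60)).
The orbit structure of x ↦ 60x mod 77: 9 orbits of sizes [15, 15, 15, 15, 5, 5, 3, 3, 1].
Σ(ℓ_i−1) = 77−9 = 68; sign = (−1)^68 = +1.
The Jacobi symbol (60|77) = +1 (Zolotarev) agrees.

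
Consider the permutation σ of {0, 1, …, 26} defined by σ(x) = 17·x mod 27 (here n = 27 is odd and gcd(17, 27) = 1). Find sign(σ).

-1

Trace 8: π^k(8) = [8, 1, 17, 19, 26, 10] for k=0..5.
Cycle type of π: 6×3 + 2×4 + 1; total 8 cycles.
27 − 8 = 19 transpositions; sign(π) = (−1)^19 = -1.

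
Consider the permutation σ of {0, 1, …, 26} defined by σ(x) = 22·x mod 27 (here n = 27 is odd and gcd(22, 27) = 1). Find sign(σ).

Start at x=13: 13 → 16 → 1 → 22 → 25 → 10 → 4 → … (one orbit).
7 cycles of lengths [9, 9, 3, 3, 1, 1, 1].
n − c = 27 − 7 = 20; sign = (−1)^20 = +1.

+1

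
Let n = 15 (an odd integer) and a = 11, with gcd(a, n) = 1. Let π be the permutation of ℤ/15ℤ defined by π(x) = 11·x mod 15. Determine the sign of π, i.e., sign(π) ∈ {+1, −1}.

-1

Orbit of 1 under x↦11x: [1, 11]… (length divides ord_15(11)).
π_11 has 10 disjoint cycles with lengths [2, 2, 2, 2, 2, 1, 1, 1, 1, 1] on {0,…,14}.
10 cycles on 15: each ℓ→(−1)^(ℓ−1), product (−1)^5 = -1.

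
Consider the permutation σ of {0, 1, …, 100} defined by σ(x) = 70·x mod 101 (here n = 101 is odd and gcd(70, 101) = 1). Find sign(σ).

Trace 45: π^k(45) = [45, 19, 17, 79, 76, 68, 13] for k=0..6.
The orbit structure of x ↦ 70x mod 101: 3 orbits of sizes [50, 50, 1].
101 − 3 = 98 transpositions; sign(π) = (−1)^98 = +1.
Zolotarev: (70|101) = +1, matching the cycle-count sign.

+1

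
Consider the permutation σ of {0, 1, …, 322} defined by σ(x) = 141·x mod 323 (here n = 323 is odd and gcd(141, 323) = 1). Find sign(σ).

Trace 312: π^k(312) = [312, 64, 303, 87, 316, 305, 46] for k=0..6.
Decompose π into cycles: lengths [48, 48, 48, 48, 48, 48, 16, 6, 6, 6, 1] (11 cycles, including the fixed point 0).
n − c = 323 − 11 = 312; sign = (−1)^312 = +1.
(141|323)_J = +1 (Zolotarev's lemma cross-check).

+1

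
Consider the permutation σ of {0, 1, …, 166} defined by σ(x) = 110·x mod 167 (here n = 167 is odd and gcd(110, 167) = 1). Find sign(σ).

Trace 87: π^k(87) = [87, 51, 99, 35, 9, 155, 16] for k=0..6.
Cycle type of π: 166 + 1; total 2 cycles.
2 cycles on 167: each ℓ→(−1)^(ℓ−1), product (−1)^165 = -1.
Zolotarev: (110|167) = -1, matching the cycle-count sign.

-1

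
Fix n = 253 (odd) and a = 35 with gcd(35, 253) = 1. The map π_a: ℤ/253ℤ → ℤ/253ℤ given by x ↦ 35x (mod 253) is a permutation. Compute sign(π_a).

-1

Trace 127: π^k(127) = [127, 144, 233, 59, 41, 170, 131] for k=0..6.
Decompose π into cycles: lengths [110, 110, 11, 11, 10, 1] (6 cycles, including the fixed point 0).
Σ(ℓ_i−1) = 253−6 = 247; sign = (−1)^247 = -1.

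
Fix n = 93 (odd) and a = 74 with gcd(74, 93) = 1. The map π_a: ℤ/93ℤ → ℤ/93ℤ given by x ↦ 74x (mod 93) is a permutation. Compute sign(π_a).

Orbit of 92 under x↦74x: [92, 19, 11, 70, 65, 67, 29]… (length divides ord_93(74)).
Decompose π into cycles: lengths [30, 30, 30, 2, 1] (5 cycles, including the fixed point 0).
Σ(ℓ_i−1) = 93−5 = 88; sign = (−1)^88 = +1.
Via Zolotarev, sign(π_{74}) = (74|93) = +1.

+1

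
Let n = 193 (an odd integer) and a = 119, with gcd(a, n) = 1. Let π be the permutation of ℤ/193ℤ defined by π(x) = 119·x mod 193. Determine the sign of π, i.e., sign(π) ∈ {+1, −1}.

Orbit of 43 under x↦119x: [43, 99, 8, 180, 190, 29, 170]… (length divides ord_193(119)).
Cycle type of π: 64×3 + 1; total 4 cycles.
With 4 cycles on 193 points, sign = (−1)^{193−4} = -1.

-1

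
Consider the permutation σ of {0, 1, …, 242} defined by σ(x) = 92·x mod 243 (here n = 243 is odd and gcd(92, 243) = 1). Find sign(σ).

Start at x=106: 106 → 32 → 28 → 146 → 67 → 89 → 169 → … (one orbit).
π_92 has 6 disjoint cycles with lengths [162, 54, 18, 6, 2, 1] on {0,…,242}.
With 6 cycles on 243 points, sign = (−1)^{243−6} = -1.

-1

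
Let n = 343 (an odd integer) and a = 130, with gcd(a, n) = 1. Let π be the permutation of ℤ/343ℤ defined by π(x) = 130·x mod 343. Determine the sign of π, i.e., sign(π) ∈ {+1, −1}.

Start at x=127: 127 → 46 → 149 → 162 → 137 → 317 → 50 → … (one orbit).
The orbit structure of x ↦ 130x mod 343: 7 orbits of sizes [147, 147, 21, 21, 3, 3, 1].
343 − 7 = 336 transpositions; sign(π) = (−1)^336 = +1.
(130|343)_J = +1 (Zolotarev's lemma cross-check).

+1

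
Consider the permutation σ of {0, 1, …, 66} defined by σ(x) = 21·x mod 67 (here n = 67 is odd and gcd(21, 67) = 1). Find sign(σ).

+1

Trace 64: π^k(64) = [64, 4, 17, 22, 60, 54, 62] for k=0..6.
3 cycles of lengths [33, 33, 1].
With 3 cycles on 67 points, sign = (−1)^{67−3} = +1.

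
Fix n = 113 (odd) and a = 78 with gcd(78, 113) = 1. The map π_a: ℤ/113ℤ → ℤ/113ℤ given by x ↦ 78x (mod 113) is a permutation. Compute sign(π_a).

Orbit of 40 under x↦78x: [40, 69, 71, 1, 78, 95, 65]… (length divides ord_113(78)).
8 cycles of lengths [16, 16, 16, 16, 16, 16, 16, 1].
sign(π) = (−1)^{n − #cycles} = (−1)^{113−8} = (−1)^105 = -1.
Zolotarev: (78|113) = -1, matching the cycle-count sign.

-1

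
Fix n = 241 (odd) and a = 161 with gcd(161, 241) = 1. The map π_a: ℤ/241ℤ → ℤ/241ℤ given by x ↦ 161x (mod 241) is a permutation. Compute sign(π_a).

Orbit of 120 under x↦161x: [120, 40, 174, 58, 180, 60, 20]… (length divides ord_241(161)).
3 cycles of lengths [120, 120, 1].
n − c = 241 − 3 = 238; sign = (−1)^238 = +1.

+1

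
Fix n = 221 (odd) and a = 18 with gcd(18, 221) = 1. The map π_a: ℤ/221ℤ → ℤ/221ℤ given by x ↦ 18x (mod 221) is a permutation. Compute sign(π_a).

-1

Trace 1: π^k(1) = [1, 18, 103, 86] for k=0..3.
Cycle lengths of π_18 on ℤ/221ℤ: [4, 4, 4, 4, 4, 4, 4, 4, 4, 4, 4, 4, 4, 4, 4, 4, 4, 4, 4, 4, 4, 4, 4, 4, 4, 4, 4, 4, 4, 4, 4, 4, 4, 4, 4, 4, 4, 4, 4, 4, 4, 4, 4, 4, 4, 4, 4, 4, 4, 4, 4, 1, 1, 1, 1, 1, 1, 1, 1, 1, 1, 1, 1, 1, 1, 1, 1, 1]; 68 cycles in total.
With 68 cycles on 221 points, sign = (−1)^{221−68} = -1.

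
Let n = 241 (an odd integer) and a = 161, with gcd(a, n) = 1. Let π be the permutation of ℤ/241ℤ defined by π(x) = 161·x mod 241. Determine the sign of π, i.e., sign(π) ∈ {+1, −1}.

+1

Trace 18: π^k(18) = [18, 6, 2, 81, 27, 9, 3] for k=0..6.
π_161 has 3 disjoint cycles with lengths [120, 120, 1] on {0,…,240}.
3 cycles on 241: each ℓ→(−1)^(ℓ−1), product (−1)^238 = +1.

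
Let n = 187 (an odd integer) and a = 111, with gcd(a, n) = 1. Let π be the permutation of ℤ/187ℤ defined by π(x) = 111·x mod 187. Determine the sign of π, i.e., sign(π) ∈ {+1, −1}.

+1

Start at x=89: 89 → 155 → 1 → 111 → 166 → 100 → 67 → … (one orbit).
π_111 has 33 disjoint cycles with lengths [8, 8, 8, 8, 8, 8, 8, 8, 8, 8, 8, 8, 8, 8, 8, 8, 8, 8, 8, 8, 8, 8, 1, 1, 1, 1, 1, 1, 1, 1, 1, 1, 1] on {0,…,186}.
n − c = 187 − 33 = 154; sign = (−1)^154 = +1.
Zolotarev: (111|187) = +1, matching the cycle-count sign.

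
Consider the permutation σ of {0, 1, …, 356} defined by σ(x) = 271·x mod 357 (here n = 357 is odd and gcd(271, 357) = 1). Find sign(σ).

Start at x=271: 271 → 256 → 118 → 205 → 220 → 1 → 271 (one orbit).
π_271 has 78 disjoint cycles with lengths [6, 6, 6, 6, 6, 6, 6, 6, 6, 6, 6, 6, 6, 6, 6, 6, 6, 6, 6, 6, 6, 6, 6, 6, 6, 6, 6, 6, 6, 6, 6, 6, 6, 6, 6, 6, 6, 6, 6, 6, 6, 6, 6, 6, 6, 6, 6, 6, 6, 6, 6, 2, 2, 2, 2, 2, 2, 2, 2, 2, 2, 2, 2, 2, 2, 2, 2, 2, 2, 2, 2, 2, 2, 2, 2, 1, 1, 1] on {0,…,356}.
357 − 78 = 279 transpositions; sign(π) = (−1)^279 = -1.
Via Zolotarev, sign(π_{271}) = (271|357) = -1.

-1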